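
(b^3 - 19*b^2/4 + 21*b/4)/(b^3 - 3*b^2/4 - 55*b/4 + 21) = b/(b + 4)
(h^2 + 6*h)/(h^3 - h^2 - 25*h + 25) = h*(h + 6)/(h^3 - h^2 - 25*h + 25)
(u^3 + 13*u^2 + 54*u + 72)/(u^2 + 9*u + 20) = (u^2 + 9*u + 18)/(u + 5)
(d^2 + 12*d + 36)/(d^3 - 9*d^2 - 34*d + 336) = (d + 6)/(d^2 - 15*d + 56)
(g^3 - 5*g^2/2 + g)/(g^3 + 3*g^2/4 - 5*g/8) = 4*(g - 2)/(4*g + 5)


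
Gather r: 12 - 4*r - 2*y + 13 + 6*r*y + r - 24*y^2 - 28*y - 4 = r*(6*y - 3) - 24*y^2 - 30*y + 21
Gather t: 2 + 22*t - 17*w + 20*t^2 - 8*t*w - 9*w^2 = 20*t^2 + t*(22 - 8*w) - 9*w^2 - 17*w + 2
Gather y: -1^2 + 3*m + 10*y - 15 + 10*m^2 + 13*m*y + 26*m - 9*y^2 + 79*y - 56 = 10*m^2 + 29*m - 9*y^2 + y*(13*m + 89) - 72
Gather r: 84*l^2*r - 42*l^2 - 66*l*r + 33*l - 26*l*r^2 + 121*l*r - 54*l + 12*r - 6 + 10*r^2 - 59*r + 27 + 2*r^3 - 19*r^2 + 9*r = -42*l^2 - 21*l + 2*r^3 + r^2*(-26*l - 9) + r*(84*l^2 + 55*l - 38) + 21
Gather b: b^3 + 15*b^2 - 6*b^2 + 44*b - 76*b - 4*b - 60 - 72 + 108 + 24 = b^3 + 9*b^2 - 36*b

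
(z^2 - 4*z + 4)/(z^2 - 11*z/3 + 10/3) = 3*(z - 2)/(3*z - 5)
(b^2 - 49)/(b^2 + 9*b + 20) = (b^2 - 49)/(b^2 + 9*b + 20)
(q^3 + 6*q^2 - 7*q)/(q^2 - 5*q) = (q^2 + 6*q - 7)/(q - 5)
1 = 1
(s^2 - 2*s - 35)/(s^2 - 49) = (s + 5)/(s + 7)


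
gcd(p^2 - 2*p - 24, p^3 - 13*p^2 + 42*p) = p - 6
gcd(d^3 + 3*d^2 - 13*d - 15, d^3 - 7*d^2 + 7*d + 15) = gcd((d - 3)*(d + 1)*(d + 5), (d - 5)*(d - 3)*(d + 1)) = d^2 - 2*d - 3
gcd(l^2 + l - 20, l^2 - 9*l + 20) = l - 4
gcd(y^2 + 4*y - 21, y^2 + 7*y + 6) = 1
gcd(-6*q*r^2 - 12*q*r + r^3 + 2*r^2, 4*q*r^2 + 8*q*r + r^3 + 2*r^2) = r^2 + 2*r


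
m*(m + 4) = m^2 + 4*m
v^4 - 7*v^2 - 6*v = v*(v - 3)*(v + 1)*(v + 2)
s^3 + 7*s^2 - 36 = (s - 2)*(s + 3)*(s + 6)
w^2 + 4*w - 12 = (w - 2)*(w + 6)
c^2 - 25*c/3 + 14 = (c - 6)*(c - 7/3)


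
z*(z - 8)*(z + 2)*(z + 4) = z^4 - 2*z^3 - 40*z^2 - 64*z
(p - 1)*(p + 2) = p^2 + p - 2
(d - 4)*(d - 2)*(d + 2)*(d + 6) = d^4 + 2*d^3 - 28*d^2 - 8*d + 96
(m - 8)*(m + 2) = m^2 - 6*m - 16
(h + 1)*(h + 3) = h^2 + 4*h + 3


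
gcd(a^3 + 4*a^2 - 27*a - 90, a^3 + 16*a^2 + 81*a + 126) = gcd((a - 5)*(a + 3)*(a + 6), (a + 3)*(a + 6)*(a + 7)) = a^2 + 9*a + 18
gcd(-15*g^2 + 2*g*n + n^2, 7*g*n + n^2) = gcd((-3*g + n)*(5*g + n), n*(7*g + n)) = 1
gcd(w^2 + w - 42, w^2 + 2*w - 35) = w + 7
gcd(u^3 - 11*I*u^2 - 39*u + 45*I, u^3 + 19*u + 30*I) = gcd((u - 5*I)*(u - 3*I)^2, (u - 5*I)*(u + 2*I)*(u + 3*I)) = u - 5*I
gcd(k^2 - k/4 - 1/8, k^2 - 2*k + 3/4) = k - 1/2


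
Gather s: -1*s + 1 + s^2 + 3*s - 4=s^2 + 2*s - 3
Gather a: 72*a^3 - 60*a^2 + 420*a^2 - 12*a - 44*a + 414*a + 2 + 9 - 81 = 72*a^3 + 360*a^2 + 358*a - 70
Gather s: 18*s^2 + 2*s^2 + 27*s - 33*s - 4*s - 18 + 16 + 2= 20*s^2 - 10*s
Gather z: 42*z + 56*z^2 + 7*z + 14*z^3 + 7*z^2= 14*z^3 + 63*z^2 + 49*z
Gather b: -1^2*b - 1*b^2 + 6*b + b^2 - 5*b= 0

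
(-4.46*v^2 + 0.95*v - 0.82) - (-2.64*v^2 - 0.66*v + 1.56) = -1.82*v^2 + 1.61*v - 2.38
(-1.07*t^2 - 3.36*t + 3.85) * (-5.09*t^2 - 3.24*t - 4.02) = 5.4463*t^4 + 20.5692*t^3 - 4.4087*t^2 + 1.0332*t - 15.477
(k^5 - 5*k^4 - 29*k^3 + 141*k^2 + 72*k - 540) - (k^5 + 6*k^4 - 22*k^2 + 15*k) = -11*k^4 - 29*k^3 + 163*k^2 + 57*k - 540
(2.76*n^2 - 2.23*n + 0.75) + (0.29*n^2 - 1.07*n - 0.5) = 3.05*n^2 - 3.3*n + 0.25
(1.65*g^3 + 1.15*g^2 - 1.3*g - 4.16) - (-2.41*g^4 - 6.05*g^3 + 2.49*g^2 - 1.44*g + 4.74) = 2.41*g^4 + 7.7*g^3 - 1.34*g^2 + 0.14*g - 8.9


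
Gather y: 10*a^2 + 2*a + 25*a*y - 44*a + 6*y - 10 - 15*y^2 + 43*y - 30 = 10*a^2 - 42*a - 15*y^2 + y*(25*a + 49) - 40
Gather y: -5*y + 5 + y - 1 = 4 - 4*y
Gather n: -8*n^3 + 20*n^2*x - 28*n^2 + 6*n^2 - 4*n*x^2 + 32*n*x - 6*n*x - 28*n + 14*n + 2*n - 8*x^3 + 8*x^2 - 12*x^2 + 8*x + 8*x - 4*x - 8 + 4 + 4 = -8*n^3 + n^2*(20*x - 22) + n*(-4*x^2 + 26*x - 12) - 8*x^3 - 4*x^2 + 12*x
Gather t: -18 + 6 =-12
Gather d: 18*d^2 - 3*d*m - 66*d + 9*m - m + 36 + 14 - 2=18*d^2 + d*(-3*m - 66) + 8*m + 48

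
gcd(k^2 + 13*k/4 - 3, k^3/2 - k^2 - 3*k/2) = 1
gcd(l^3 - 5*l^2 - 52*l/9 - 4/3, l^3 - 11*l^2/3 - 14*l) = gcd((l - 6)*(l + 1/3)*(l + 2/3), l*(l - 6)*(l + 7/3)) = l - 6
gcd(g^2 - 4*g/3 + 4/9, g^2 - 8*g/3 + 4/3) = g - 2/3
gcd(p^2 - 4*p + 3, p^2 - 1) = p - 1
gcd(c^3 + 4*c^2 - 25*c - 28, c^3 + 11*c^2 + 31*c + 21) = c^2 + 8*c + 7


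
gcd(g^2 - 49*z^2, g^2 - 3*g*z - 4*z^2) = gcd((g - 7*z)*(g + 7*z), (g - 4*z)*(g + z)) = 1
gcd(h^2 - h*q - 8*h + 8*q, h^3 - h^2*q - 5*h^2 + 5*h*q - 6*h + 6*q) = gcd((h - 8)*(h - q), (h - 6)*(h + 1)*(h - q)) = -h + q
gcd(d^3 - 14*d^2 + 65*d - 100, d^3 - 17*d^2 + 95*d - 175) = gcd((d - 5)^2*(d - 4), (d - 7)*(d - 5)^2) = d^2 - 10*d + 25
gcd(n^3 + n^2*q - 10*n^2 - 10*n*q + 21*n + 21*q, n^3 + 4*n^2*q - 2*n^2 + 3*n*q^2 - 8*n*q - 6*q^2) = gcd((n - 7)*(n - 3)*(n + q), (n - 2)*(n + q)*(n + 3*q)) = n + q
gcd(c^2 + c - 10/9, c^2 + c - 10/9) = c^2 + c - 10/9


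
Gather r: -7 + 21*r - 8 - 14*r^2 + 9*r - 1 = -14*r^2 + 30*r - 16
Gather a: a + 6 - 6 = a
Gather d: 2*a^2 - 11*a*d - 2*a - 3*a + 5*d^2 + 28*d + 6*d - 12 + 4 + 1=2*a^2 - 5*a + 5*d^2 + d*(34 - 11*a) - 7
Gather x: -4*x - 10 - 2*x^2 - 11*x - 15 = -2*x^2 - 15*x - 25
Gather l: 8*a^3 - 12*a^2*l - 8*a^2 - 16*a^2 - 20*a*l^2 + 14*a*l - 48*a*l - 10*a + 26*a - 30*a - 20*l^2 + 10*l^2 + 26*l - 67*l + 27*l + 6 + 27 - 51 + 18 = 8*a^3 - 24*a^2 - 14*a + l^2*(-20*a - 10) + l*(-12*a^2 - 34*a - 14)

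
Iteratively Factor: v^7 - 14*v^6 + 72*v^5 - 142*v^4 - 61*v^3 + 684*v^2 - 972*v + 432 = (v - 3)*(v^6 - 11*v^5 + 39*v^4 - 25*v^3 - 136*v^2 + 276*v - 144) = (v - 3)*(v - 1)*(v^5 - 10*v^4 + 29*v^3 + 4*v^2 - 132*v + 144) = (v - 4)*(v - 3)*(v - 1)*(v^4 - 6*v^3 + 5*v^2 + 24*v - 36) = (v - 4)*(v - 3)^2*(v - 1)*(v^3 - 3*v^2 - 4*v + 12) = (v - 4)*(v - 3)^2*(v - 1)*(v + 2)*(v^2 - 5*v + 6) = (v - 4)*(v - 3)^3*(v - 1)*(v + 2)*(v - 2)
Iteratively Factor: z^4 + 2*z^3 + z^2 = (z)*(z^3 + 2*z^2 + z) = z*(z + 1)*(z^2 + z) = z*(z + 1)^2*(z)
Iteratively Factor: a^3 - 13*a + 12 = (a - 1)*(a^2 + a - 12) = (a - 1)*(a + 4)*(a - 3)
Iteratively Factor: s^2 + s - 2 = (s - 1)*(s + 2)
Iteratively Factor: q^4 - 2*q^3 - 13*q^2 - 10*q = (q - 5)*(q^3 + 3*q^2 + 2*q) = q*(q - 5)*(q^2 + 3*q + 2) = q*(q - 5)*(q + 2)*(q + 1)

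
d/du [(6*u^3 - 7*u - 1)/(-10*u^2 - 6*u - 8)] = (-30*u^4 - 36*u^3 - 107*u^2 - 10*u + 25)/(2*(25*u^4 + 30*u^3 + 49*u^2 + 24*u + 16))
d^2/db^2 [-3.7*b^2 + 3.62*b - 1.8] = -7.40000000000000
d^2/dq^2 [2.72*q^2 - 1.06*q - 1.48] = 5.44000000000000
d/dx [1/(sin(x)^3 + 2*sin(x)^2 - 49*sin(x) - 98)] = (-3*sin(x)^2 - 4*sin(x) + 49)*cos(x)/(sin(x)^3 + 2*sin(x)^2 - 49*sin(x) - 98)^2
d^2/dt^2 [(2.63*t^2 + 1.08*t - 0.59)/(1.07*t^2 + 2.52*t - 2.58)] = (-11.71008*t^3 + 39.509322*t^2 + 8.34343200000002*t + 38.30514)/(1.225043*t^6 + 8.655444*t^5 + 11.523258*t^4 - 25.737264*t^3 - 27.785052*t^2 + 50.322384*t - 17.173512)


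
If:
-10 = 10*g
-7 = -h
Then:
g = -1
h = 7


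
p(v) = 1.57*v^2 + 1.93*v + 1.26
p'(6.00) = 20.77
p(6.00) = 69.36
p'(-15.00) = -45.17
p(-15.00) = 325.56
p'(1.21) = 5.73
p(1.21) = 5.89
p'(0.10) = 2.24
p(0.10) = 1.47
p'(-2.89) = -7.14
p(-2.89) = 8.80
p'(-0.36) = 0.80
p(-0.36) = 0.77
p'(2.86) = 10.91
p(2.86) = 19.62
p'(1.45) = 6.48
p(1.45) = 7.36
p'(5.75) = 19.98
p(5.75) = 64.27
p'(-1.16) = -1.71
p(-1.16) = 1.13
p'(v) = 3.14*v + 1.93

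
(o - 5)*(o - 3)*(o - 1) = o^3 - 9*o^2 + 23*o - 15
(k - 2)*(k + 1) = k^2 - k - 2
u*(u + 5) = u^2 + 5*u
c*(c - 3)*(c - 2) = c^3 - 5*c^2 + 6*c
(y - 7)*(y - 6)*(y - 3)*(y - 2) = y^4 - 18*y^3 + 113*y^2 - 288*y + 252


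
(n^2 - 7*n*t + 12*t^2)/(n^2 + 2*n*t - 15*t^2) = (n - 4*t)/(n + 5*t)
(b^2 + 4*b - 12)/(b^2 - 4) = (b + 6)/(b + 2)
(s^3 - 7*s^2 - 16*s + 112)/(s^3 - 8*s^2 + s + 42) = (s^2 - 16)/(s^2 - s - 6)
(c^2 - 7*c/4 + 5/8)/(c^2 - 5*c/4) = (c - 1/2)/c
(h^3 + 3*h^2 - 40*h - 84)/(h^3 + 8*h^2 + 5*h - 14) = (h - 6)/(h - 1)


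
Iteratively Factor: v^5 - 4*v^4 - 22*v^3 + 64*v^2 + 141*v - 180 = (v + 3)*(v^4 - 7*v^3 - v^2 + 67*v - 60) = (v - 5)*(v + 3)*(v^3 - 2*v^2 - 11*v + 12) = (v - 5)*(v - 4)*(v + 3)*(v^2 + 2*v - 3) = (v - 5)*(v - 4)*(v - 1)*(v + 3)*(v + 3)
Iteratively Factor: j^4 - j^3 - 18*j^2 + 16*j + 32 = (j - 4)*(j^3 + 3*j^2 - 6*j - 8) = (j - 4)*(j + 4)*(j^2 - j - 2) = (j - 4)*(j - 2)*(j + 4)*(j + 1)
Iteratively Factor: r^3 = (r)*(r^2) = r^2*(r)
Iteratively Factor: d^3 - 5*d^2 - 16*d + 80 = (d - 4)*(d^2 - d - 20) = (d - 5)*(d - 4)*(d + 4)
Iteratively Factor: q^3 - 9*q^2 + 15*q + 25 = (q - 5)*(q^2 - 4*q - 5) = (q - 5)^2*(q + 1)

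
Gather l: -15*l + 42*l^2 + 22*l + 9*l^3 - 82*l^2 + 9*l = 9*l^3 - 40*l^2 + 16*l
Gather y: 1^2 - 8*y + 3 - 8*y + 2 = 6 - 16*y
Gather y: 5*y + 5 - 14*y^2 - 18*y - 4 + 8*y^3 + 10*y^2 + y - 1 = 8*y^3 - 4*y^2 - 12*y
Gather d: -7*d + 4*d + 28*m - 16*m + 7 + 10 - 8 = -3*d + 12*m + 9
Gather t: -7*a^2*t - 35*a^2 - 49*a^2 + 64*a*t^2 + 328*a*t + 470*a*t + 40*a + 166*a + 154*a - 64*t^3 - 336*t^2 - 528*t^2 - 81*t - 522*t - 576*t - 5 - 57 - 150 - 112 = -84*a^2 + 360*a - 64*t^3 + t^2*(64*a - 864) + t*(-7*a^2 + 798*a - 1179) - 324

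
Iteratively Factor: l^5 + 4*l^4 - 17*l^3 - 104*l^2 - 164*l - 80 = (l + 1)*(l^4 + 3*l^3 - 20*l^2 - 84*l - 80) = (l - 5)*(l + 1)*(l^3 + 8*l^2 + 20*l + 16) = (l - 5)*(l + 1)*(l + 4)*(l^2 + 4*l + 4) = (l - 5)*(l + 1)*(l + 2)*(l + 4)*(l + 2)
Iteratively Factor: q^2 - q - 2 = (q + 1)*(q - 2)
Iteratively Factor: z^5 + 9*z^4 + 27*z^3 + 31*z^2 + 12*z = (z + 4)*(z^4 + 5*z^3 + 7*z^2 + 3*z) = (z + 1)*(z + 4)*(z^3 + 4*z^2 + 3*z) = (z + 1)^2*(z + 4)*(z^2 + 3*z) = z*(z + 1)^2*(z + 4)*(z + 3)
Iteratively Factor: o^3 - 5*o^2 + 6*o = (o - 2)*(o^2 - 3*o) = (o - 3)*(o - 2)*(o)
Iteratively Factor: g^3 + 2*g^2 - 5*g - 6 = (g - 2)*(g^2 + 4*g + 3) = (g - 2)*(g + 1)*(g + 3)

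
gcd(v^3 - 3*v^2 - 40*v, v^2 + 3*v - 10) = v + 5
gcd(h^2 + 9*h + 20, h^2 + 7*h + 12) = h + 4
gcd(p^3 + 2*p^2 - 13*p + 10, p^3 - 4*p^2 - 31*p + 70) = p^2 + 3*p - 10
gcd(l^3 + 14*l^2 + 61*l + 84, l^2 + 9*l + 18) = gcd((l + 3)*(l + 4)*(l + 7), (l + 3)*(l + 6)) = l + 3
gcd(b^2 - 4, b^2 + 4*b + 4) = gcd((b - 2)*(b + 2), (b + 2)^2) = b + 2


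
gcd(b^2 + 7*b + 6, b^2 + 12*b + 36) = b + 6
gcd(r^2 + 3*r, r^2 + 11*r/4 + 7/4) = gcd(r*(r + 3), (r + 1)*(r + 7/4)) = 1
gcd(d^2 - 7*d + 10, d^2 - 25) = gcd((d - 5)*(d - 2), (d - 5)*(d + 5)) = d - 5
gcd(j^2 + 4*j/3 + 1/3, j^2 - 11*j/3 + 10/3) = 1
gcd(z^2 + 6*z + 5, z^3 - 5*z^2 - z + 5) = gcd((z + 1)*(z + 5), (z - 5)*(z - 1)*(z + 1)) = z + 1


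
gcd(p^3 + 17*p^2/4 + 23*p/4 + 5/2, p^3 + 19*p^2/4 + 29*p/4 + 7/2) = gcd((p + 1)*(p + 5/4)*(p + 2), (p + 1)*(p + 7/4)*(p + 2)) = p^2 + 3*p + 2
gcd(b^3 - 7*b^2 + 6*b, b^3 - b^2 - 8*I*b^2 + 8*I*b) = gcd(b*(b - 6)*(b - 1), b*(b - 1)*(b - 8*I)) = b^2 - b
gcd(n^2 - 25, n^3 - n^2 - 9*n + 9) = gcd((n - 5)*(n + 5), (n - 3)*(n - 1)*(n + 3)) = 1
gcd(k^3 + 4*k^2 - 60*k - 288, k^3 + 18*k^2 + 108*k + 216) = k^2 + 12*k + 36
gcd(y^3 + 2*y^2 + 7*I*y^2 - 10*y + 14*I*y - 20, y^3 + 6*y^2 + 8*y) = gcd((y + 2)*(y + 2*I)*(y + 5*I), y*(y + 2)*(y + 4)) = y + 2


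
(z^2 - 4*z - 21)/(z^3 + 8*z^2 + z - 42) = (z - 7)/(z^2 + 5*z - 14)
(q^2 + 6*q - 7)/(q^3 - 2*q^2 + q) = (q + 7)/(q*(q - 1))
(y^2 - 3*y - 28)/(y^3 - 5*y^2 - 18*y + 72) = (y - 7)/(y^2 - 9*y + 18)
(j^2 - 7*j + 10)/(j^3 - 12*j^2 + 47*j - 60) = (j - 2)/(j^2 - 7*j + 12)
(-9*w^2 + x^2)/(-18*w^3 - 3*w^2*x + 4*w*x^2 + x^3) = (-3*w + x)/(-6*w^2 + w*x + x^2)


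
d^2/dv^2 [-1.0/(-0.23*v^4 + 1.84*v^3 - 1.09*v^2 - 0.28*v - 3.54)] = ((-2.76*v^2 + 11.04*v - 2.18)*(0.23*v^4 - 1.84*v^3 + 1.09*v^2 + 0.28*v + 3.54) + 1.0*(0.92*v^3 - 5.52*v^2 + 2.18*v + 0.28)*(1.84*v^3 - 11.04*v^2 + 4.36*v + 0.56))/(0.23*v^4 - 1.84*v^3 + 1.09*v^2 + 0.28*v + 3.54)^3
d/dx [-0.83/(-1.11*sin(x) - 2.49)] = -0.9213*cos(x)/(1.11*sin(x) + 2.49)^2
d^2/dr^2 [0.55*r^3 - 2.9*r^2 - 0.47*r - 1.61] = 3.3*r - 5.8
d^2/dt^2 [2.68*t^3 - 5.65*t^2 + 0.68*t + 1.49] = 16.08*t - 11.3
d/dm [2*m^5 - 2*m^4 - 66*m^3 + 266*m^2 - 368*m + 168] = 10*m^4 - 8*m^3 - 198*m^2 + 532*m - 368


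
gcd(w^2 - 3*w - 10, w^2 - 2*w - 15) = w - 5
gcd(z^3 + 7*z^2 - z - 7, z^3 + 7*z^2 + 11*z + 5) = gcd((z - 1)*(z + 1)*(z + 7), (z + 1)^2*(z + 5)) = z + 1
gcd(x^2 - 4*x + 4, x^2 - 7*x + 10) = x - 2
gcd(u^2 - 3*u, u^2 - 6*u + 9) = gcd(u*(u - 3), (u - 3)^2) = u - 3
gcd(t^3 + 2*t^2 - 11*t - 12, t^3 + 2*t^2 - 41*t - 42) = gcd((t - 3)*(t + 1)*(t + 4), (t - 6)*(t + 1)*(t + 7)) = t + 1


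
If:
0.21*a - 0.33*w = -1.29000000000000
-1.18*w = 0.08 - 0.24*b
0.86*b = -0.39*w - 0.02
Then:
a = -6.25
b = 0.01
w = -0.07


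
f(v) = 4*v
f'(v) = 4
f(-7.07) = -28.28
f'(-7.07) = 4.00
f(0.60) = 2.40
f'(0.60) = 4.00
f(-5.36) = -21.44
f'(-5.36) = 4.00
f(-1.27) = -5.08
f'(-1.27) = 4.00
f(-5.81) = -23.24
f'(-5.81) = 4.00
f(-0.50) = -2.00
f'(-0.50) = 4.00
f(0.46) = 1.84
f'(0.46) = 4.00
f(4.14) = 16.56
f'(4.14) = 4.00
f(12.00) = 48.00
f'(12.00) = 4.00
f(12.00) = 48.00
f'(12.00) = 4.00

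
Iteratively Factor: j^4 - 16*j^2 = (j)*(j^3 - 16*j) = j*(j + 4)*(j^2 - 4*j) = j^2*(j + 4)*(j - 4)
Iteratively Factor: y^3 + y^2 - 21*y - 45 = (y + 3)*(y^2 - 2*y - 15) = (y + 3)^2*(y - 5)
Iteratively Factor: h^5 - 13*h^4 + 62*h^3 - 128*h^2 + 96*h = (h - 4)*(h^4 - 9*h^3 + 26*h^2 - 24*h) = (h - 4)*(h - 2)*(h^3 - 7*h^2 + 12*h) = h*(h - 4)*(h - 2)*(h^2 - 7*h + 12) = h*(h - 4)^2*(h - 2)*(h - 3)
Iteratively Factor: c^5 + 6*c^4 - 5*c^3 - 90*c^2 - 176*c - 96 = (c + 1)*(c^4 + 5*c^3 - 10*c^2 - 80*c - 96) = (c + 1)*(c + 2)*(c^3 + 3*c^2 - 16*c - 48) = (c + 1)*(c + 2)*(c + 4)*(c^2 - c - 12) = (c - 4)*(c + 1)*(c + 2)*(c + 4)*(c + 3)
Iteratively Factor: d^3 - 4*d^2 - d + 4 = (d + 1)*(d^2 - 5*d + 4) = (d - 1)*(d + 1)*(d - 4)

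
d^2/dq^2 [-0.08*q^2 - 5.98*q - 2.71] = -0.160000000000000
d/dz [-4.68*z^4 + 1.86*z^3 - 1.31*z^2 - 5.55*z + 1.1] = -18.72*z^3 + 5.58*z^2 - 2.62*z - 5.55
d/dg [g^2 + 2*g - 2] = 2*g + 2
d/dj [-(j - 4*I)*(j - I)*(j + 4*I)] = -3*j^2 + 2*I*j - 16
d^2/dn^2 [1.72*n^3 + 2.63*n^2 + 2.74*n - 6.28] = 10.32*n + 5.26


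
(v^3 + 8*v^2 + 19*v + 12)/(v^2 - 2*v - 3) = (v^2 + 7*v + 12)/(v - 3)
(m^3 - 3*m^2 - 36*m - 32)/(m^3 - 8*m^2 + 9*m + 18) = (m^2 - 4*m - 32)/(m^2 - 9*m + 18)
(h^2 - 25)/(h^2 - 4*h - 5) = (h + 5)/(h + 1)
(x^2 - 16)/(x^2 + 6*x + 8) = (x - 4)/(x + 2)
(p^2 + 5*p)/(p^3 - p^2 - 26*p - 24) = p*(p + 5)/(p^3 - p^2 - 26*p - 24)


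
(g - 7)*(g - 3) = g^2 - 10*g + 21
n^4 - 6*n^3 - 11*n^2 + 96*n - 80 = (n - 5)*(n - 4)*(n - 1)*(n + 4)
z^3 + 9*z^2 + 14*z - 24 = (z - 1)*(z + 4)*(z + 6)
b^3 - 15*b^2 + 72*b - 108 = (b - 6)^2*(b - 3)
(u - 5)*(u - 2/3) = u^2 - 17*u/3 + 10/3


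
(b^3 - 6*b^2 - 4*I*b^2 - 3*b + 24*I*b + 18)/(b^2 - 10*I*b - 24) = (b^3 + b^2*(-6 - 4*I) + b*(-3 + 24*I) + 18)/(b^2 - 10*I*b - 24)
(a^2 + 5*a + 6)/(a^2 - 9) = (a + 2)/(a - 3)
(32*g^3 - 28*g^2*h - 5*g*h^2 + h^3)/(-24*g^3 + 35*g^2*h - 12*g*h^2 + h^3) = (-4*g - h)/(3*g - h)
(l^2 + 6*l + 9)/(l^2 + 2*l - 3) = (l + 3)/(l - 1)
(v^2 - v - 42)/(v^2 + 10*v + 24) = (v - 7)/(v + 4)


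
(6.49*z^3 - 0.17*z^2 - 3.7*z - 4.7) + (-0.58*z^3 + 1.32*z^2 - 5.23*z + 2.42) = 5.91*z^3 + 1.15*z^2 - 8.93*z - 2.28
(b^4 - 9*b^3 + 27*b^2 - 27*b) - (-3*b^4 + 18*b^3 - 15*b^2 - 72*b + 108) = 4*b^4 - 27*b^3 + 42*b^2 + 45*b - 108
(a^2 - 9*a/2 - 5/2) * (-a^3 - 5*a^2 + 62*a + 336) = -a^5 - a^4/2 + 87*a^3 + 139*a^2/2 - 1667*a - 840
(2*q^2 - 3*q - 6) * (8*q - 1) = 16*q^3 - 26*q^2 - 45*q + 6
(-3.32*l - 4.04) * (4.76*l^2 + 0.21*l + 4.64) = -15.8032*l^3 - 19.9276*l^2 - 16.2532*l - 18.7456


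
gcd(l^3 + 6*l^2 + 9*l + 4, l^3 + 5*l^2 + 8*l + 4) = l + 1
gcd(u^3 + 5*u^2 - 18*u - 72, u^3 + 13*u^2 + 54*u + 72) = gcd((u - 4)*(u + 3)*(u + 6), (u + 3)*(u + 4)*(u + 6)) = u^2 + 9*u + 18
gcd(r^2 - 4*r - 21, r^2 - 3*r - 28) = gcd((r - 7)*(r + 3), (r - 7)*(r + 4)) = r - 7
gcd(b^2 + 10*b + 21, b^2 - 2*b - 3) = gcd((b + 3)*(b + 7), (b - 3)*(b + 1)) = 1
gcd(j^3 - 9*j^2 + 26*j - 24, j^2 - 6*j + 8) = j^2 - 6*j + 8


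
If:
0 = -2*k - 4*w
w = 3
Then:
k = -6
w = 3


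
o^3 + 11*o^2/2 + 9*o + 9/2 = (o + 1)*(o + 3/2)*(o + 3)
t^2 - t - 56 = (t - 8)*(t + 7)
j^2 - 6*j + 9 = (j - 3)^2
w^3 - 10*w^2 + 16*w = w*(w - 8)*(w - 2)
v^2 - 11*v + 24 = (v - 8)*(v - 3)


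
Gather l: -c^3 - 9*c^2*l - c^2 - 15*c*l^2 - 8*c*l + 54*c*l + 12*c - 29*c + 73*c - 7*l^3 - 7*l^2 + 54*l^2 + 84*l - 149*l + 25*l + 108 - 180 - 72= -c^3 - c^2 + 56*c - 7*l^3 + l^2*(47 - 15*c) + l*(-9*c^2 + 46*c - 40) - 144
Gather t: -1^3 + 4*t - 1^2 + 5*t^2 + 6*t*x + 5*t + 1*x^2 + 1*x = 5*t^2 + t*(6*x + 9) + x^2 + x - 2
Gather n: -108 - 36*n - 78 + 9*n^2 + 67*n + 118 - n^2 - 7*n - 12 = 8*n^2 + 24*n - 80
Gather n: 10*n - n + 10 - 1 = 9*n + 9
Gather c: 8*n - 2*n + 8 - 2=6*n + 6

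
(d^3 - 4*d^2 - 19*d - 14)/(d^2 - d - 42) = (d^2 + 3*d + 2)/(d + 6)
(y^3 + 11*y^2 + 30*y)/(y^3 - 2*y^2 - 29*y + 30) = y*(y + 6)/(y^2 - 7*y + 6)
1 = 1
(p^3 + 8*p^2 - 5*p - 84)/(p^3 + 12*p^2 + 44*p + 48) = (p^2 + 4*p - 21)/(p^2 + 8*p + 12)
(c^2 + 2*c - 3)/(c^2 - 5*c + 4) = (c + 3)/(c - 4)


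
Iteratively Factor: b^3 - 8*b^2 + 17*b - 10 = (b - 1)*(b^2 - 7*b + 10) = (b - 5)*(b - 1)*(b - 2)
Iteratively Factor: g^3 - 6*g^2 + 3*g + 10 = (g + 1)*(g^2 - 7*g + 10) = (g - 5)*(g + 1)*(g - 2)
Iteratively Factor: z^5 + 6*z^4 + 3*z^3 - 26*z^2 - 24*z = (z - 2)*(z^4 + 8*z^3 + 19*z^2 + 12*z) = (z - 2)*(z + 1)*(z^3 + 7*z^2 + 12*z) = (z - 2)*(z + 1)*(z + 3)*(z^2 + 4*z) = (z - 2)*(z + 1)*(z + 3)*(z + 4)*(z)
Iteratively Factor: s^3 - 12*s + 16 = (s + 4)*(s^2 - 4*s + 4) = (s - 2)*(s + 4)*(s - 2)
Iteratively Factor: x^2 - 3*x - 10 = (x - 5)*(x + 2)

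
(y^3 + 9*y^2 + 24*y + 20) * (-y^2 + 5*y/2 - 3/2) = -y^5 - 13*y^4/2 - 3*y^3 + 53*y^2/2 + 14*y - 30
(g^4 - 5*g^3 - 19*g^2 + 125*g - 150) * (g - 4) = g^5 - 9*g^4 + g^3 + 201*g^2 - 650*g + 600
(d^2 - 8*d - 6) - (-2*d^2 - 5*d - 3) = 3*d^2 - 3*d - 3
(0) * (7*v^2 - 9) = 0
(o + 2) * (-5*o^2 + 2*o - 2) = -5*o^3 - 8*o^2 + 2*o - 4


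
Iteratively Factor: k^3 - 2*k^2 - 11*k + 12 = (k - 4)*(k^2 + 2*k - 3) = (k - 4)*(k + 3)*(k - 1)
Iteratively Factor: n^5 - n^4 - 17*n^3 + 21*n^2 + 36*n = (n + 1)*(n^4 - 2*n^3 - 15*n^2 + 36*n) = n*(n + 1)*(n^3 - 2*n^2 - 15*n + 36) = n*(n - 3)*(n + 1)*(n^2 + n - 12) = n*(n - 3)^2*(n + 1)*(n + 4)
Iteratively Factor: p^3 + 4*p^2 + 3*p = (p + 1)*(p^2 + 3*p) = (p + 1)*(p + 3)*(p)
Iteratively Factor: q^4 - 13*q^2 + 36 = (q - 2)*(q^3 + 2*q^2 - 9*q - 18) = (q - 2)*(q + 2)*(q^2 - 9) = (q - 2)*(q + 2)*(q + 3)*(q - 3)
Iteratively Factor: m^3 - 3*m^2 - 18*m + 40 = (m - 2)*(m^2 - m - 20) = (m - 5)*(m - 2)*(m + 4)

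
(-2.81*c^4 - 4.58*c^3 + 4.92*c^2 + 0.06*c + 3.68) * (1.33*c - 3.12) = -3.7373*c^5 + 2.6758*c^4 + 20.8332*c^3 - 15.2706*c^2 + 4.7072*c - 11.4816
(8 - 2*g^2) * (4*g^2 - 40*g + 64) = -8*g^4 + 80*g^3 - 96*g^2 - 320*g + 512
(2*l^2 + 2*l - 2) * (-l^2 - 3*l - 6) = -2*l^4 - 8*l^3 - 16*l^2 - 6*l + 12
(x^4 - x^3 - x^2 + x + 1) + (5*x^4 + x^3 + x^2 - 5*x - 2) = 6*x^4 - 4*x - 1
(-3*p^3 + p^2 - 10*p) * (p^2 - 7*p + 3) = -3*p^5 + 22*p^4 - 26*p^3 + 73*p^2 - 30*p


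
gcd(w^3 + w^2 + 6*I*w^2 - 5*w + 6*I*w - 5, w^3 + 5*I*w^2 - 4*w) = w + I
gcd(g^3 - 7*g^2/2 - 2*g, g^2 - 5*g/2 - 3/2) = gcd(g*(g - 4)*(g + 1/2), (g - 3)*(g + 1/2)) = g + 1/2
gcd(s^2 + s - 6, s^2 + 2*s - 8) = s - 2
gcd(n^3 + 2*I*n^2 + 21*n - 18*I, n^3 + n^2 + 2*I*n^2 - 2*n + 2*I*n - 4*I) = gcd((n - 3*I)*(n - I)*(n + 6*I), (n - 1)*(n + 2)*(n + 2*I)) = 1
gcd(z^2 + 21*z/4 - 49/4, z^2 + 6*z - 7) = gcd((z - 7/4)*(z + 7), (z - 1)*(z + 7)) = z + 7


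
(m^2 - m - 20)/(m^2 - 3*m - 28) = (m - 5)/(m - 7)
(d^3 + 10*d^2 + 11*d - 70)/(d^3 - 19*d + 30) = (d + 7)/(d - 3)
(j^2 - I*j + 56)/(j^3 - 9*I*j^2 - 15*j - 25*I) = (-j^2 + I*j - 56)/(-j^3 + 9*I*j^2 + 15*j + 25*I)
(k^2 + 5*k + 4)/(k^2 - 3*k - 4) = (k + 4)/(k - 4)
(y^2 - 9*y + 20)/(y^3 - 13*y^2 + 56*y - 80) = 1/(y - 4)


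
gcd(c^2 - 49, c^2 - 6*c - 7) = c - 7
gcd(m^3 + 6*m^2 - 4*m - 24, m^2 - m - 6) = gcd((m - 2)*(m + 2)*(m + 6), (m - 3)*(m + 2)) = m + 2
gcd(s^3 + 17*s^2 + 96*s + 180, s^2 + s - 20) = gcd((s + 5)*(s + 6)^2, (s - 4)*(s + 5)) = s + 5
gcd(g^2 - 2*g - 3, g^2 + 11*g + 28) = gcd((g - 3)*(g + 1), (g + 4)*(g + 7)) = 1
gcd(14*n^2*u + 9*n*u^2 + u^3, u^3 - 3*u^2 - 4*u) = u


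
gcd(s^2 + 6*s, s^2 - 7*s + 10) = 1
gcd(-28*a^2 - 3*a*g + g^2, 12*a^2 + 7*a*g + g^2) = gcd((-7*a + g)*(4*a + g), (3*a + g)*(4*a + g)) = 4*a + g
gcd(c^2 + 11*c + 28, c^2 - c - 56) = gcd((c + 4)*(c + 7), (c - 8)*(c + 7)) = c + 7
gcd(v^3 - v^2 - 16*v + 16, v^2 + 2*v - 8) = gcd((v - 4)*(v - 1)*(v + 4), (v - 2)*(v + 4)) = v + 4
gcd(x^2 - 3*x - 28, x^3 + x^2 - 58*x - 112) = 1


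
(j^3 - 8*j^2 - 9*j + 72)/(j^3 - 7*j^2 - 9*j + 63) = (j - 8)/(j - 7)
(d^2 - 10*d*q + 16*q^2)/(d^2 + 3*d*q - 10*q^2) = (d - 8*q)/(d + 5*q)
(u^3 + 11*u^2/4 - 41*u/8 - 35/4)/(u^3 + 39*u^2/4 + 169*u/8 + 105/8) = (2*u^2 + 3*u - 14)/(2*u^2 + 17*u + 21)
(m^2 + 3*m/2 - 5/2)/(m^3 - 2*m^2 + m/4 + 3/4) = 2*(2*m + 5)/(4*m^2 - 4*m - 3)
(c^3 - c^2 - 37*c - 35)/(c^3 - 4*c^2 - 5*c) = (c^2 - 2*c - 35)/(c*(c - 5))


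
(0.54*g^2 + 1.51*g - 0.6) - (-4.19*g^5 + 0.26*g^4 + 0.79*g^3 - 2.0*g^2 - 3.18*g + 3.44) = 4.19*g^5 - 0.26*g^4 - 0.79*g^3 + 2.54*g^2 + 4.69*g - 4.04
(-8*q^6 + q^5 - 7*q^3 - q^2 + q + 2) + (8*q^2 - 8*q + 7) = -8*q^6 + q^5 - 7*q^3 + 7*q^2 - 7*q + 9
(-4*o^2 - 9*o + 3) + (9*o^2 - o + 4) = 5*o^2 - 10*o + 7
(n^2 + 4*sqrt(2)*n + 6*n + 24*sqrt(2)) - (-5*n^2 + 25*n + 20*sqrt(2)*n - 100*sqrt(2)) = 6*n^2 - 16*sqrt(2)*n - 19*n + 124*sqrt(2)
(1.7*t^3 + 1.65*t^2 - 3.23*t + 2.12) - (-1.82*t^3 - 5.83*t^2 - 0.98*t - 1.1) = 3.52*t^3 + 7.48*t^2 - 2.25*t + 3.22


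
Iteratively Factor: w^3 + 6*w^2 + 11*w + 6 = (w + 3)*(w^2 + 3*w + 2) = (w + 2)*(w + 3)*(w + 1)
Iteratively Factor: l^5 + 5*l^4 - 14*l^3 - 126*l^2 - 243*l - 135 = (l + 1)*(l^4 + 4*l^3 - 18*l^2 - 108*l - 135) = (l + 1)*(l + 3)*(l^3 + l^2 - 21*l - 45) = (l - 5)*(l + 1)*(l + 3)*(l^2 + 6*l + 9) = (l - 5)*(l + 1)*(l + 3)^2*(l + 3)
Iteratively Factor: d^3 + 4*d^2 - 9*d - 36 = (d + 3)*(d^2 + d - 12) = (d + 3)*(d + 4)*(d - 3)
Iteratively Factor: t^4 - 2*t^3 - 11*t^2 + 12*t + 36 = (t + 2)*(t^3 - 4*t^2 - 3*t + 18) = (t - 3)*(t + 2)*(t^2 - t - 6) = (t - 3)*(t + 2)^2*(t - 3)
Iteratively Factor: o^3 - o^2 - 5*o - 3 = (o + 1)*(o^2 - 2*o - 3) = (o - 3)*(o + 1)*(o + 1)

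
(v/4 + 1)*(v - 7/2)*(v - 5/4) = v^3/4 - 3*v^2/16 - 117*v/32 + 35/8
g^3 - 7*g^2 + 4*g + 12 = (g - 6)*(g - 2)*(g + 1)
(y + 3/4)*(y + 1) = y^2 + 7*y/4 + 3/4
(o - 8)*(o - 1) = o^2 - 9*o + 8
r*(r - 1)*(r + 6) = r^3 + 5*r^2 - 6*r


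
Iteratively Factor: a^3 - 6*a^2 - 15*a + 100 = (a - 5)*(a^2 - a - 20) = (a - 5)^2*(a + 4)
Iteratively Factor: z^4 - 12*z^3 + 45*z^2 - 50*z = (z)*(z^3 - 12*z^2 + 45*z - 50) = z*(z - 2)*(z^2 - 10*z + 25) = z*(z - 5)*(z - 2)*(z - 5)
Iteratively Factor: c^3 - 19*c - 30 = (c + 2)*(c^2 - 2*c - 15) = (c + 2)*(c + 3)*(c - 5)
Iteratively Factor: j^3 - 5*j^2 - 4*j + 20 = (j - 5)*(j^2 - 4) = (j - 5)*(j - 2)*(j + 2)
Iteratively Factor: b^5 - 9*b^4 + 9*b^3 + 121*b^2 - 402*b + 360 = (b - 2)*(b^4 - 7*b^3 - 5*b^2 + 111*b - 180) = (b - 3)*(b - 2)*(b^3 - 4*b^2 - 17*b + 60) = (b - 3)*(b - 2)*(b + 4)*(b^2 - 8*b + 15) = (b - 3)^2*(b - 2)*(b + 4)*(b - 5)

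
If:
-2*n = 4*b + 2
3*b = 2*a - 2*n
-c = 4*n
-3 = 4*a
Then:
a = -3/4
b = -1/2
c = 0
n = 0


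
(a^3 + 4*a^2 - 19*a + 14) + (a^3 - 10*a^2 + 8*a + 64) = 2*a^3 - 6*a^2 - 11*a + 78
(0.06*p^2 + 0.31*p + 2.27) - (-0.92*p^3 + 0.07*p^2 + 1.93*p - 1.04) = 0.92*p^3 - 0.01*p^2 - 1.62*p + 3.31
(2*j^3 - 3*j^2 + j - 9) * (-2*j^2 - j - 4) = -4*j^5 + 4*j^4 - 7*j^3 + 29*j^2 + 5*j + 36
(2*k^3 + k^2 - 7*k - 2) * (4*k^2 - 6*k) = 8*k^5 - 8*k^4 - 34*k^3 + 34*k^2 + 12*k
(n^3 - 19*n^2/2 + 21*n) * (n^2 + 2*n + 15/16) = n^5 - 15*n^4/2 + 47*n^3/16 + 1059*n^2/32 + 315*n/16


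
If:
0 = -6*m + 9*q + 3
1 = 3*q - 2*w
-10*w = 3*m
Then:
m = 10/13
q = 7/39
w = -3/13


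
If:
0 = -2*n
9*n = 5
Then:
No Solution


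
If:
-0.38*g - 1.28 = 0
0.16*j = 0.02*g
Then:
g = -3.37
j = -0.42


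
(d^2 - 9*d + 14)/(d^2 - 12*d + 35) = (d - 2)/(d - 5)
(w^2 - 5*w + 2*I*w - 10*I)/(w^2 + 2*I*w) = (w - 5)/w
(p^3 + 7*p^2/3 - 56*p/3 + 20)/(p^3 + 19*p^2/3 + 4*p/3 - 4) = (3*p^2 - 11*p + 10)/(3*p^2 + p - 2)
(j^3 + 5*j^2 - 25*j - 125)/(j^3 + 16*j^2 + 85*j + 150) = (j - 5)/(j + 6)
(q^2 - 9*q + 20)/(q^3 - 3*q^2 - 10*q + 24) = (q - 5)/(q^2 + q - 6)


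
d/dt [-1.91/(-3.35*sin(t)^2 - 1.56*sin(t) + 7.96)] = -(12.797*sin(t) + 2.9796)*cos(t)/(3.35*sin(t)^2 + 1.56*sin(t) - 7.96)^2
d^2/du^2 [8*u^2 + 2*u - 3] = 16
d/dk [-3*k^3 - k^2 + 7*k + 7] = -9*k^2 - 2*k + 7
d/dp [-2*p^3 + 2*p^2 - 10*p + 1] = -6*p^2 + 4*p - 10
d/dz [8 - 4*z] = -4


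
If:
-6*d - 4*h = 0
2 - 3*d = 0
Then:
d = 2/3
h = -1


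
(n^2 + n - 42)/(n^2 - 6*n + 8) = (n^2 + n - 42)/(n^2 - 6*n + 8)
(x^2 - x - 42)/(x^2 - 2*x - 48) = (x - 7)/(x - 8)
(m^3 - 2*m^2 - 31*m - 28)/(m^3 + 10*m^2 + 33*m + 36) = (m^2 - 6*m - 7)/(m^2 + 6*m + 9)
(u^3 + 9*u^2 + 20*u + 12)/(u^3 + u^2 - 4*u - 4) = (u + 6)/(u - 2)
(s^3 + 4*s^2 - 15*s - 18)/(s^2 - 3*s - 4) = (s^2 + 3*s - 18)/(s - 4)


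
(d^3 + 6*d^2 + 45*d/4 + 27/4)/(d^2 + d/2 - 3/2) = (2*d^2 + 9*d + 9)/(2*(d - 1))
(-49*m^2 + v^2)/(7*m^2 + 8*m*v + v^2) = (-7*m + v)/(m + v)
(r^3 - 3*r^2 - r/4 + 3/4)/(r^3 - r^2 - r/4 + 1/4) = (r - 3)/(r - 1)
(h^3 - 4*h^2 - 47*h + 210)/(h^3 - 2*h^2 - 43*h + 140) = (h - 6)/(h - 4)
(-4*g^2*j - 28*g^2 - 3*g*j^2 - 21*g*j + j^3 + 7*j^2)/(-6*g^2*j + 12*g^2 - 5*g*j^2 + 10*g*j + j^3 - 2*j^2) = (4*g*j + 28*g - j^2 - 7*j)/(6*g*j - 12*g - j^2 + 2*j)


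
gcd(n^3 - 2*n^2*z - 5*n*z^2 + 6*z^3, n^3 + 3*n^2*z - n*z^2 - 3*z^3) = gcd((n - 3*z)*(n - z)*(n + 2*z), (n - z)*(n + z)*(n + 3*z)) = -n + z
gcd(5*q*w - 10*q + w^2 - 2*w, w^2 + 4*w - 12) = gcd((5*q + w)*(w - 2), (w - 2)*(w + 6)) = w - 2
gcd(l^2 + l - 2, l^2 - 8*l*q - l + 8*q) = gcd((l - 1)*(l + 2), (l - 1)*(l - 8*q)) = l - 1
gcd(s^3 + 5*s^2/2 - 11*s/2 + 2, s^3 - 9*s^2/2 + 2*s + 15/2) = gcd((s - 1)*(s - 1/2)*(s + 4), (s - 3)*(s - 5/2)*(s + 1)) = 1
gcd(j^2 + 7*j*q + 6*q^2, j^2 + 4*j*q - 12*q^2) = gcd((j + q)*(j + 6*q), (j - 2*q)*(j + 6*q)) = j + 6*q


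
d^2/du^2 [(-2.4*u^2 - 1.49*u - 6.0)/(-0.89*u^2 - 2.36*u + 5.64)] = (-7.721462*u^3 + 100.79784*u^2 + 120.489624*u + 319.421472)/(0.704969*u^6 + 5.608068*u^5 + 1.4685*u^4 - 57.93328*u^3 - 9.30599999999998*u^2 + 225.211968*u - 179.406144)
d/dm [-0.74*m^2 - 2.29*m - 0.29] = -1.48*m - 2.29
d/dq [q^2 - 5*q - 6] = 2*q - 5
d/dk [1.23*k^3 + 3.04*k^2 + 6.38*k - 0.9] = 3.69*k^2 + 6.08*k + 6.38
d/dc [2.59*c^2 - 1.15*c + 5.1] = 5.18*c - 1.15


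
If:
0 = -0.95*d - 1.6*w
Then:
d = -1.68421052631579*w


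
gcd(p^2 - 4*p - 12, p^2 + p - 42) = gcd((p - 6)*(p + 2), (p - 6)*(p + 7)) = p - 6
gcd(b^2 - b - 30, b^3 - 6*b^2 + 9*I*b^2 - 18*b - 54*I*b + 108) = b - 6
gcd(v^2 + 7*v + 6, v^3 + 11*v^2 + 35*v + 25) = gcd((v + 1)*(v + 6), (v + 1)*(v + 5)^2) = v + 1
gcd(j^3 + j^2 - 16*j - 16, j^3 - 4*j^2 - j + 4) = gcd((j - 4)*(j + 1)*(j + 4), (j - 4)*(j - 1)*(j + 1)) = j^2 - 3*j - 4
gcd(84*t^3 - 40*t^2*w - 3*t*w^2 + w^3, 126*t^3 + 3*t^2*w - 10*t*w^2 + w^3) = 7*t - w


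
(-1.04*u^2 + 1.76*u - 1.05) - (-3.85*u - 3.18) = -1.04*u^2 + 5.61*u + 2.13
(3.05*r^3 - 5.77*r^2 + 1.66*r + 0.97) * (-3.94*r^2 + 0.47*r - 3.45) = -12.017*r^5 + 24.1673*r^4 - 19.7748*r^3 + 16.8649*r^2 - 5.2711*r - 3.3465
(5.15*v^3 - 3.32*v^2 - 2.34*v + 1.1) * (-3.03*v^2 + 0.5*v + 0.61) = -15.6045*v^5 + 12.6346*v^4 + 8.5717*v^3 - 6.5282*v^2 - 0.8774*v + 0.671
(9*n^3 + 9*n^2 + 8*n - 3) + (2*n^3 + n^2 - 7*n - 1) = 11*n^3 + 10*n^2 + n - 4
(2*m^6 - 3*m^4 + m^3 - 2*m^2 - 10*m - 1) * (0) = 0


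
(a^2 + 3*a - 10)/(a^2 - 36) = (a^2 + 3*a - 10)/(a^2 - 36)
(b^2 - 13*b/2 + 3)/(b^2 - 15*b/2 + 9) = (2*b - 1)/(2*b - 3)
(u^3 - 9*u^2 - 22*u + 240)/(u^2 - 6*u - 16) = (u^2 - u - 30)/(u + 2)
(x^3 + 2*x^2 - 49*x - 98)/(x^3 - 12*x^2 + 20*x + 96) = (x^2 - 49)/(x^2 - 14*x + 48)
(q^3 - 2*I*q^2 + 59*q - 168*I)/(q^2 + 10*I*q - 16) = (q^2 - 10*I*q - 21)/(q + 2*I)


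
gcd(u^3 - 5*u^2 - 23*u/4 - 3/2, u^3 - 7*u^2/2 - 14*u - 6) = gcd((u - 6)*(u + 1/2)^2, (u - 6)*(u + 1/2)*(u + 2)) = u^2 - 11*u/2 - 3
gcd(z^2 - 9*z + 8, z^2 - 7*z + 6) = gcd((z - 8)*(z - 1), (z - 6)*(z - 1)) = z - 1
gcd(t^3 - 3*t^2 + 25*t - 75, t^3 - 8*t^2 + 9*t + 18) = t - 3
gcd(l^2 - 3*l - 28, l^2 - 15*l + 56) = l - 7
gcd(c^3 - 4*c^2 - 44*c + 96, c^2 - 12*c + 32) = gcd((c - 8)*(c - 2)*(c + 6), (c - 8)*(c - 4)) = c - 8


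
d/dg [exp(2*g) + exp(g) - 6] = (2*exp(g) + 1)*exp(g)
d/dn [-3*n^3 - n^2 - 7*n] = -9*n^2 - 2*n - 7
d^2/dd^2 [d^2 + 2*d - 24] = 2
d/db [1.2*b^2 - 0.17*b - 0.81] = 2.4*b - 0.17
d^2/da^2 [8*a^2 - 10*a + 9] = 16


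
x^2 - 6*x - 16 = (x - 8)*(x + 2)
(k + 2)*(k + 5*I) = k^2 + 2*k + 5*I*k + 10*I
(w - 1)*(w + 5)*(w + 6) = w^3 + 10*w^2 + 19*w - 30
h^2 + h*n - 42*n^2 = (h - 6*n)*(h + 7*n)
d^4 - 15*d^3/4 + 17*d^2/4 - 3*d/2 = d*(d - 2)*(d - 1)*(d - 3/4)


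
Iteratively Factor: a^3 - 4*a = (a - 2)*(a^2 + 2*a) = (a - 2)*(a + 2)*(a)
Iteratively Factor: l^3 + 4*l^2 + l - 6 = (l - 1)*(l^2 + 5*l + 6) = (l - 1)*(l + 2)*(l + 3)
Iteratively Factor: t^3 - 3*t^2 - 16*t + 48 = (t - 3)*(t^2 - 16) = (t - 4)*(t - 3)*(t + 4)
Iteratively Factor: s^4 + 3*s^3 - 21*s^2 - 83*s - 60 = (s + 1)*(s^3 + 2*s^2 - 23*s - 60) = (s + 1)*(s + 3)*(s^2 - s - 20) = (s + 1)*(s + 3)*(s + 4)*(s - 5)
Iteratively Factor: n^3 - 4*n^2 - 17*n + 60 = (n + 4)*(n^2 - 8*n + 15) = (n - 5)*(n + 4)*(n - 3)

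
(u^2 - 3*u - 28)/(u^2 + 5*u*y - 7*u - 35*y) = (u + 4)/(u + 5*y)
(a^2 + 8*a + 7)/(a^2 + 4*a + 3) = (a + 7)/(a + 3)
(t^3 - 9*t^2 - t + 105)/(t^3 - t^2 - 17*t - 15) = (t - 7)/(t + 1)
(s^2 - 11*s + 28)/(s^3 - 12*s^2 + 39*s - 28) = 1/(s - 1)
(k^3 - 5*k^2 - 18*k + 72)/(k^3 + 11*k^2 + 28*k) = (k^2 - 9*k + 18)/(k*(k + 7))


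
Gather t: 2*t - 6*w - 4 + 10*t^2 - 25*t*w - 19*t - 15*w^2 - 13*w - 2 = 10*t^2 + t*(-25*w - 17) - 15*w^2 - 19*w - 6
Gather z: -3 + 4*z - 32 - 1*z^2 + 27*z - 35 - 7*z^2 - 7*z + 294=-8*z^2 + 24*z + 224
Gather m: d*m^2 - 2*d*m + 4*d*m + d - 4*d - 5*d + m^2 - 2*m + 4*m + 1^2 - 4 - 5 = -8*d + m^2*(d + 1) + m*(2*d + 2) - 8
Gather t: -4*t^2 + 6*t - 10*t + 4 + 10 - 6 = -4*t^2 - 4*t + 8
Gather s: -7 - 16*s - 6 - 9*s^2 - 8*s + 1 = -9*s^2 - 24*s - 12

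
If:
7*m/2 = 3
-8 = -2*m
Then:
No Solution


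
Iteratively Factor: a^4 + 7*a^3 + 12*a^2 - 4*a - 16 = (a + 2)*(a^3 + 5*a^2 + 2*a - 8) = (a + 2)*(a + 4)*(a^2 + a - 2) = (a + 2)^2*(a + 4)*(a - 1)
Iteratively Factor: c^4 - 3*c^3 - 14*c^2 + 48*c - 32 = (c - 2)*(c^3 - c^2 - 16*c + 16) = (c - 2)*(c + 4)*(c^2 - 5*c + 4) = (c - 4)*(c - 2)*(c + 4)*(c - 1)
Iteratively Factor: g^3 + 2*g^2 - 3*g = (g - 1)*(g^2 + 3*g) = g*(g - 1)*(g + 3)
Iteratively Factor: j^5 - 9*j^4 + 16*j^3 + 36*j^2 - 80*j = (j - 5)*(j^4 - 4*j^3 - 4*j^2 + 16*j) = j*(j - 5)*(j^3 - 4*j^2 - 4*j + 16) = j*(j - 5)*(j - 2)*(j^2 - 2*j - 8) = j*(j - 5)*(j - 4)*(j - 2)*(j + 2)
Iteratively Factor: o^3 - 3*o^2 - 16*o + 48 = (o - 4)*(o^2 + o - 12) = (o - 4)*(o + 4)*(o - 3)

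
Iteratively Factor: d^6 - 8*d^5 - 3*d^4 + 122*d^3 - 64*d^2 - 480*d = (d - 4)*(d^5 - 4*d^4 - 19*d^3 + 46*d^2 + 120*d) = (d - 4)^2*(d^4 - 19*d^2 - 30*d) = (d - 5)*(d - 4)^2*(d^3 + 5*d^2 + 6*d) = d*(d - 5)*(d - 4)^2*(d^2 + 5*d + 6) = d*(d - 5)*(d - 4)^2*(d + 2)*(d + 3)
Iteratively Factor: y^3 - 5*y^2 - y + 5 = (y - 5)*(y^2 - 1) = (y - 5)*(y - 1)*(y + 1)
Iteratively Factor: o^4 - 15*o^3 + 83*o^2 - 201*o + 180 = (o - 3)*(o^3 - 12*o^2 + 47*o - 60) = (o - 5)*(o - 3)*(o^2 - 7*o + 12) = (o - 5)*(o - 3)^2*(o - 4)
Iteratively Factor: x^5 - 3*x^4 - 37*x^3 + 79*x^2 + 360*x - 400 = (x - 1)*(x^4 - 2*x^3 - 39*x^2 + 40*x + 400) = (x - 1)*(x + 4)*(x^3 - 6*x^2 - 15*x + 100) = (x - 5)*(x - 1)*(x + 4)*(x^2 - x - 20) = (x - 5)*(x - 1)*(x + 4)^2*(x - 5)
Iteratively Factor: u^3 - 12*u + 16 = (u - 2)*(u^2 + 2*u - 8) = (u - 2)^2*(u + 4)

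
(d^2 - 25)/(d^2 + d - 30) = (d + 5)/(d + 6)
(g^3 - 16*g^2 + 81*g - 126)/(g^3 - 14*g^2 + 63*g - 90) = (g - 7)/(g - 5)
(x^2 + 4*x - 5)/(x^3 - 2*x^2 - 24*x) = (-x^2 - 4*x + 5)/(x*(-x^2 + 2*x + 24))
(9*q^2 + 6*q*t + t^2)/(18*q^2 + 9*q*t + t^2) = (3*q + t)/(6*q + t)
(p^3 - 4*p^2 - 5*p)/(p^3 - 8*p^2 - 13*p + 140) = p*(p + 1)/(p^2 - 3*p - 28)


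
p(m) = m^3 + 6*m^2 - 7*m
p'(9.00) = 344.00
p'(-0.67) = -13.69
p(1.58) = 7.86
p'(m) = 3*m^2 + 12*m - 7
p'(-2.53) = -18.16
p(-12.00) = -780.00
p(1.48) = 6.02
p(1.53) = 6.92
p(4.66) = 198.87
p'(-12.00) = 281.00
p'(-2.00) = -19.00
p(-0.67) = 7.08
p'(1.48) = 17.33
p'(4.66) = 114.07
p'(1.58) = 19.45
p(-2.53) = 39.92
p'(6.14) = 179.78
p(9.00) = 1152.00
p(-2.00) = 30.00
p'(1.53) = 18.38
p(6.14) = 414.69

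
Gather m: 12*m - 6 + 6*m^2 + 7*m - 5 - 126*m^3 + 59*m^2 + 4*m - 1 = -126*m^3 + 65*m^2 + 23*m - 12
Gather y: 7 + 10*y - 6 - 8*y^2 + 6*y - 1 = -8*y^2 + 16*y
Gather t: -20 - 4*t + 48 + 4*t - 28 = 0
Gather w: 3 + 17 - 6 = 14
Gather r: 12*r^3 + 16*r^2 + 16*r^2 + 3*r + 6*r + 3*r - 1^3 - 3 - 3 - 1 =12*r^3 + 32*r^2 + 12*r - 8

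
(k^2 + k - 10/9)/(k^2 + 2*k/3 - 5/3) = (k - 2/3)/(k - 1)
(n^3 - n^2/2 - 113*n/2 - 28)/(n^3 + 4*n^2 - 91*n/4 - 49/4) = 2*(n - 8)/(2*n - 7)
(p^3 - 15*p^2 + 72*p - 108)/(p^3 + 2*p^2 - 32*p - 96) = (p^2 - 9*p + 18)/(p^2 + 8*p + 16)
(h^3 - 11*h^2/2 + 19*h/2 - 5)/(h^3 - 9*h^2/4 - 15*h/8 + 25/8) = 4*(h - 2)/(4*h + 5)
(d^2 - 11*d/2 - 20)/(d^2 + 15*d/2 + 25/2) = (d - 8)/(d + 5)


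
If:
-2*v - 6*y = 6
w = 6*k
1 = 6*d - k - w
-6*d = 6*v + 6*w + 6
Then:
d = 21*y/43 + 20/43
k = 18*y/43 + 11/43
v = -3*y - 3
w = 108*y/43 + 66/43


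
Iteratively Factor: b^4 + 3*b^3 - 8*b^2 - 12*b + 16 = (b - 1)*(b^3 + 4*b^2 - 4*b - 16) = (b - 2)*(b - 1)*(b^2 + 6*b + 8) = (b - 2)*(b - 1)*(b + 4)*(b + 2)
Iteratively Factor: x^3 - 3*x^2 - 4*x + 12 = (x + 2)*(x^2 - 5*x + 6) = (x - 3)*(x + 2)*(x - 2)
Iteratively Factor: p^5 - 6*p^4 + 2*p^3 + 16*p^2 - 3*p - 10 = (p + 1)*(p^4 - 7*p^3 + 9*p^2 + 7*p - 10) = (p + 1)^2*(p^3 - 8*p^2 + 17*p - 10) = (p - 5)*(p + 1)^2*(p^2 - 3*p + 2) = (p - 5)*(p - 1)*(p + 1)^2*(p - 2)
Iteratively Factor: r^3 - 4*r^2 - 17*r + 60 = (r + 4)*(r^2 - 8*r + 15) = (r - 3)*(r + 4)*(r - 5)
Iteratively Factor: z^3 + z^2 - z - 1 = (z + 1)*(z^2 - 1) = (z - 1)*(z + 1)*(z + 1)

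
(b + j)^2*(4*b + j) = 4*b^3 + 9*b^2*j + 6*b*j^2 + j^3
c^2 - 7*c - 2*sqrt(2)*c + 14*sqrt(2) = (c - 7)*(c - 2*sqrt(2))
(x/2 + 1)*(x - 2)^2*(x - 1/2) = x^4/2 - 5*x^3/4 - 3*x^2/2 + 5*x - 2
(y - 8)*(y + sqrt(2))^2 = y^3 - 8*y^2 + 2*sqrt(2)*y^2 - 16*sqrt(2)*y + 2*y - 16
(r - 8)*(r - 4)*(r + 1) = r^3 - 11*r^2 + 20*r + 32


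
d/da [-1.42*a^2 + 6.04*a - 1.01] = 6.04 - 2.84*a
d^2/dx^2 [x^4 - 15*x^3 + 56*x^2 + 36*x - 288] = 12*x^2 - 90*x + 112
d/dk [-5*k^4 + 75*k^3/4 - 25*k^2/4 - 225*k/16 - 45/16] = -20*k^3 + 225*k^2/4 - 25*k/2 - 225/16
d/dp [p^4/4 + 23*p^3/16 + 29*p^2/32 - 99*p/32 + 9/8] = p^3 + 69*p^2/16 + 29*p/16 - 99/32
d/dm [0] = 0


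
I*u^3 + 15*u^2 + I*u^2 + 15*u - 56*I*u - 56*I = (u - 8*I)*(u - 7*I)*(I*u + I)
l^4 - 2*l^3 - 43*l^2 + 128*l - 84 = (l - 6)*(l - 2)*(l - 1)*(l + 7)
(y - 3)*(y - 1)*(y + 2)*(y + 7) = y^4 + 5*y^3 - 19*y^2 - 29*y + 42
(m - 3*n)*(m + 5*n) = m^2 + 2*m*n - 15*n^2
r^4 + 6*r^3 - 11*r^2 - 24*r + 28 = (r - 2)*(r - 1)*(r + 2)*(r + 7)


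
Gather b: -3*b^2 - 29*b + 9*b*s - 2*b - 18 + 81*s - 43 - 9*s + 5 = -3*b^2 + b*(9*s - 31) + 72*s - 56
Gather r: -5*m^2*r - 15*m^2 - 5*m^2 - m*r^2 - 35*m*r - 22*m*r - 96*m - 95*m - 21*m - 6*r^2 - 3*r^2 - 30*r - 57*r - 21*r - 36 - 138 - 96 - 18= -20*m^2 - 212*m + r^2*(-m - 9) + r*(-5*m^2 - 57*m - 108) - 288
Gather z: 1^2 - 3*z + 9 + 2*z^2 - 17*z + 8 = 2*z^2 - 20*z + 18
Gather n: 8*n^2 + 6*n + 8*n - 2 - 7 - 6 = 8*n^2 + 14*n - 15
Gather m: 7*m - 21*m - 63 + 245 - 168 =14 - 14*m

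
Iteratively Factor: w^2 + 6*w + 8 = (w + 4)*(w + 2)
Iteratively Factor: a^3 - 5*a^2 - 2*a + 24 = (a - 4)*(a^2 - a - 6) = (a - 4)*(a + 2)*(a - 3)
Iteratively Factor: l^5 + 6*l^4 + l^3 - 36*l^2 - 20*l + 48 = (l - 2)*(l^4 + 8*l^3 + 17*l^2 - 2*l - 24) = (l - 2)*(l + 3)*(l^3 + 5*l^2 + 2*l - 8) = (l - 2)*(l - 1)*(l + 3)*(l^2 + 6*l + 8) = (l - 2)*(l - 1)*(l + 2)*(l + 3)*(l + 4)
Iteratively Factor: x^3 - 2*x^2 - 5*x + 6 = (x - 3)*(x^2 + x - 2) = (x - 3)*(x + 2)*(x - 1)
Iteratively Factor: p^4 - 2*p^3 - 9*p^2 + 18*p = (p + 3)*(p^3 - 5*p^2 + 6*p) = (p - 3)*(p + 3)*(p^2 - 2*p) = (p - 3)*(p - 2)*(p + 3)*(p)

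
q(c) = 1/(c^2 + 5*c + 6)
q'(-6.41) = 0.03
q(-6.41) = 0.07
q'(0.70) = -0.06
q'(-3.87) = 1.04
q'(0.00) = -0.14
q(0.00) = 0.17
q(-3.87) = 0.61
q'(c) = (-2*c - 5)/(c^2 + 5*c + 6)^2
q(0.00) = 0.17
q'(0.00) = -0.14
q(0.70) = 0.10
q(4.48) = 0.02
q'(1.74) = -0.03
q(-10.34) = 0.02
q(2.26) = 0.04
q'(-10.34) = 0.00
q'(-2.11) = -81.38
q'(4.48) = -0.01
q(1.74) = 0.06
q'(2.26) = -0.02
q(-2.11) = -10.21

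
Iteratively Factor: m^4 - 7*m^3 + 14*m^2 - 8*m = (m)*(m^3 - 7*m^2 + 14*m - 8) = m*(m - 4)*(m^2 - 3*m + 2) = m*(m - 4)*(m - 2)*(m - 1)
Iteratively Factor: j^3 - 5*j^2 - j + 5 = (j - 1)*(j^2 - 4*j - 5) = (j - 5)*(j - 1)*(j + 1)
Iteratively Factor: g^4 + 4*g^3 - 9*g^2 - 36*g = (g - 3)*(g^3 + 7*g^2 + 12*g) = (g - 3)*(g + 3)*(g^2 + 4*g) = g*(g - 3)*(g + 3)*(g + 4)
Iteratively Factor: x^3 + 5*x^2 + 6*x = (x)*(x^2 + 5*x + 6) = x*(x + 2)*(x + 3)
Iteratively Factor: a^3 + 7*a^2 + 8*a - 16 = (a + 4)*(a^2 + 3*a - 4) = (a + 4)^2*(a - 1)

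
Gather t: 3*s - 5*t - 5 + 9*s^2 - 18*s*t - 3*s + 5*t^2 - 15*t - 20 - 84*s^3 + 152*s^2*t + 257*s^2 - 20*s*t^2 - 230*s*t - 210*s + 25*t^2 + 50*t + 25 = -84*s^3 + 266*s^2 - 210*s + t^2*(30 - 20*s) + t*(152*s^2 - 248*s + 30)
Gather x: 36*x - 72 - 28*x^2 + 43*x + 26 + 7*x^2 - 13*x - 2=-21*x^2 + 66*x - 48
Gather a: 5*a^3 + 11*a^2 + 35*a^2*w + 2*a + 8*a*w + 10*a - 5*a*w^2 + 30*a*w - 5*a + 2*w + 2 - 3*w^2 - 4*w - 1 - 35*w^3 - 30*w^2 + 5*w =5*a^3 + a^2*(35*w + 11) + a*(-5*w^2 + 38*w + 7) - 35*w^3 - 33*w^2 + 3*w + 1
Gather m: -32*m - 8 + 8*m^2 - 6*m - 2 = 8*m^2 - 38*m - 10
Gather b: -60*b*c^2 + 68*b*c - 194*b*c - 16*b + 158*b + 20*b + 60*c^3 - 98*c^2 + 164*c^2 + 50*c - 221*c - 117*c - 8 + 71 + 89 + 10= b*(-60*c^2 - 126*c + 162) + 60*c^3 + 66*c^2 - 288*c + 162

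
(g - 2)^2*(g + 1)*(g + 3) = g^4 - 9*g^2 + 4*g + 12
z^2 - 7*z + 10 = (z - 5)*(z - 2)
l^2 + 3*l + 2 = (l + 1)*(l + 2)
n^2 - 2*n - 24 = (n - 6)*(n + 4)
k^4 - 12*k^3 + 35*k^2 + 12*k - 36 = (k - 6)^2*(k - 1)*(k + 1)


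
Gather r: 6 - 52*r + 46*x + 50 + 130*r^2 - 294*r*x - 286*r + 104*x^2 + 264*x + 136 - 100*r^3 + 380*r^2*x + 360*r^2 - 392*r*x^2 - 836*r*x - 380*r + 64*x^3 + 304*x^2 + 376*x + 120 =-100*r^3 + r^2*(380*x + 490) + r*(-392*x^2 - 1130*x - 718) + 64*x^3 + 408*x^2 + 686*x + 312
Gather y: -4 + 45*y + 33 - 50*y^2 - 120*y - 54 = -50*y^2 - 75*y - 25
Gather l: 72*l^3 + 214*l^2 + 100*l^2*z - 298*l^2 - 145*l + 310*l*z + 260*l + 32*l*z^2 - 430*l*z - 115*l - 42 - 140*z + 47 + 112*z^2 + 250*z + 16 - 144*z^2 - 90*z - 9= 72*l^3 + l^2*(100*z - 84) + l*(32*z^2 - 120*z) - 32*z^2 + 20*z + 12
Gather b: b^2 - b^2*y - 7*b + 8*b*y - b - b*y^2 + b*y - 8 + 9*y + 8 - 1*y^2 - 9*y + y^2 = b^2*(1 - y) + b*(-y^2 + 9*y - 8)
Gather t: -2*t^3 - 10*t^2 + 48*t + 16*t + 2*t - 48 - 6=-2*t^3 - 10*t^2 + 66*t - 54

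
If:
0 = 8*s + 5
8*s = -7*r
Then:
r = 5/7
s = -5/8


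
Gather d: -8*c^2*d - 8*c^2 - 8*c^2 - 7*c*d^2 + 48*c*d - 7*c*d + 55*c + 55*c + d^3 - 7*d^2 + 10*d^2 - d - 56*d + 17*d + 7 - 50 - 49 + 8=-16*c^2 + 110*c + d^3 + d^2*(3 - 7*c) + d*(-8*c^2 + 41*c - 40) - 84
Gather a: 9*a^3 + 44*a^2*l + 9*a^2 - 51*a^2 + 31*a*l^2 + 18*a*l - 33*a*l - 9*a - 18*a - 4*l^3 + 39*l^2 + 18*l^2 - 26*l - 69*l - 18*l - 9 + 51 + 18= 9*a^3 + a^2*(44*l - 42) + a*(31*l^2 - 15*l - 27) - 4*l^3 + 57*l^2 - 113*l + 60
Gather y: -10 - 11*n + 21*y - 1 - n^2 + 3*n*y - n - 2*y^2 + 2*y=-n^2 - 12*n - 2*y^2 + y*(3*n + 23) - 11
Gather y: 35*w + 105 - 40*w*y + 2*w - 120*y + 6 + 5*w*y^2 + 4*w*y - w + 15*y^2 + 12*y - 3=36*w + y^2*(5*w + 15) + y*(-36*w - 108) + 108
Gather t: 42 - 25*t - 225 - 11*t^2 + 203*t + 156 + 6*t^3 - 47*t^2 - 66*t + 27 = 6*t^3 - 58*t^2 + 112*t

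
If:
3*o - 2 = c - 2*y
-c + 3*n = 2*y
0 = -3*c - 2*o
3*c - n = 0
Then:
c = 4/5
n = 12/5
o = -6/5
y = 16/5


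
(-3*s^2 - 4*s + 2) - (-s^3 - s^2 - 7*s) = s^3 - 2*s^2 + 3*s + 2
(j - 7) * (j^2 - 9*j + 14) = j^3 - 16*j^2 + 77*j - 98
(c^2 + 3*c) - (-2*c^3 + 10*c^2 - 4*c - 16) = 2*c^3 - 9*c^2 + 7*c + 16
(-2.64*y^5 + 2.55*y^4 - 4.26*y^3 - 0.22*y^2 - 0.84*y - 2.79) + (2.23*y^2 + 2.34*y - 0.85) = -2.64*y^5 + 2.55*y^4 - 4.26*y^3 + 2.01*y^2 + 1.5*y - 3.64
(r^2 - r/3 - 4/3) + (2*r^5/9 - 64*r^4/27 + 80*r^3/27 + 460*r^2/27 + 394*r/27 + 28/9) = 2*r^5/9 - 64*r^4/27 + 80*r^3/27 + 487*r^2/27 + 385*r/27 + 16/9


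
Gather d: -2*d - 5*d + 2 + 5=7 - 7*d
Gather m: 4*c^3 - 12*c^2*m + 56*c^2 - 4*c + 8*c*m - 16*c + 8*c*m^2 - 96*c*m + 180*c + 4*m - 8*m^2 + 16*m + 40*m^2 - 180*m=4*c^3 + 56*c^2 + 160*c + m^2*(8*c + 32) + m*(-12*c^2 - 88*c - 160)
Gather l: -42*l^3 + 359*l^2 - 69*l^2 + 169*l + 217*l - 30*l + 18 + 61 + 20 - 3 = -42*l^3 + 290*l^2 + 356*l + 96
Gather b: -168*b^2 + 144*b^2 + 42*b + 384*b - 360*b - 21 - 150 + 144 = -24*b^2 + 66*b - 27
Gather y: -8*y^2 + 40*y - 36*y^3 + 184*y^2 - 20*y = -36*y^3 + 176*y^2 + 20*y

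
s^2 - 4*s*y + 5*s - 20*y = (s + 5)*(s - 4*y)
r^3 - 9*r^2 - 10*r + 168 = (r - 7)*(r - 6)*(r + 4)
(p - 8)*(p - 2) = p^2 - 10*p + 16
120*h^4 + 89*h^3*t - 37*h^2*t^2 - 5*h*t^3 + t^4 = (-8*h + t)*(-3*h + t)*(h + t)*(5*h + t)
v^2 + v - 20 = (v - 4)*(v + 5)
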